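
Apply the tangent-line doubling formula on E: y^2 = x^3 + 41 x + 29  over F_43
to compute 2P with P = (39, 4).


Doubling: s = (3 x1^2 + a) / (2 y1)
s = (3*39^2 + 41) / (2*4) mod 43 = 38
x3 = s^2 - 2 x1 mod 43 = 38^2 - 2*39 = 33
y3 = s (x1 - x3) - y1 mod 43 = 38 * (39 - 33) - 4 = 9

2P = (33, 9)


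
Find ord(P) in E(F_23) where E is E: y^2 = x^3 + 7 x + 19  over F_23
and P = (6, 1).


Compute successive multiples of P until we hit O:
  1P = (6, 1)
  2P = (11, 22)
  3P = (8, 9)
  4P = (2, 15)
  5P = (10, 13)
  6P = (16, 15)
  7P = (14, 20)
  8P = (9, 12)
  ... (continuing to 23P)
  23P = O

ord(P) = 23


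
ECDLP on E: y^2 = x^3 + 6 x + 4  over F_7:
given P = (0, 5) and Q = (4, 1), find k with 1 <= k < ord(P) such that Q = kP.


Enumerate multiples of P until we hit Q = (4, 1):
  1P = (0, 5)
  2P = (4, 1)
Match found at i = 2.

k = 2


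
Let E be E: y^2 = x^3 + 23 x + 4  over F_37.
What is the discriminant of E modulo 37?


4 a^3 + 27 b^2 = 4*23^3 + 27*4^2 = 48668 + 432 = 49100
Delta = -16 * (49100) = -785600
Delta mod 37 = 21

Delta = 21 (mod 37)


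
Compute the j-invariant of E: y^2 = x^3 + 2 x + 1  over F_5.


Delta = -16(4 a^3 + 27 b^2) mod 5 = 1
-1728 * (4 a)^3 = -1728 * (4*2)^3 mod 5 = 4
j = 4 * 1^(-1) mod 5 = 4

j = 4 (mod 5)


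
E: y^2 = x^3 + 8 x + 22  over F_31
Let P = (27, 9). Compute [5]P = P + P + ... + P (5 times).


k = 5 = 101_2 (binary, LSB first: 101)
Double-and-add from P = (27, 9):
  bit 0 = 1: acc = O + (27, 9) = (27, 9)
  bit 1 = 0: acc unchanged = (27, 9)
  bit 2 = 1: acc = (27, 9) + (6, 21) = (23, 2)

5P = (23, 2)


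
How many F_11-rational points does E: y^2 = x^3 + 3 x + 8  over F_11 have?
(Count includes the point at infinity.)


For each x in F_11, count y with y^2 = x^3 + 3 x + 8 mod 11:
  x = 1: RHS = 1, y in [1, 10]  -> 2 point(s)
  x = 2: RHS = 0, y in [0]  -> 1 point(s)
  x = 3: RHS = 0, y in [0]  -> 1 point(s)
  x = 5: RHS = 5, y in [4, 7]  -> 2 point(s)
  x = 6: RHS = 0, y in [0]  -> 1 point(s)
  x = 7: RHS = 9, y in [3, 8]  -> 2 point(s)
  x = 8: RHS = 5, y in [4, 7]  -> 2 point(s)
  x = 9: RHS = 5, y in [4, 7]  -> 2 point(s)
  x = 10: RHS = 4, y in [2, 9]  -> 2 point(s)
Affine points: 15. Add the point at infinity: total = 16.

#E(F_11) = 16


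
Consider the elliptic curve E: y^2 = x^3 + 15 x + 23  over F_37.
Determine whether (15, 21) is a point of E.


Check whether y^2 = x^3 + 15 x + 23 (mod 37) for (x, y) = (15, 21).
LHS: y^2 = 21^2 mod 37 = 34
RHS: x^3 + 15 x + 23 = 15^3 + 15*15 + 23 mod 37 = 34
LHS = RHS

Yes, on the curve


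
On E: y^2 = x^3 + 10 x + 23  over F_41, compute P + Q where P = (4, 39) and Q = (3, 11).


P != Q, so use the chord formula.
s = (y2 - y1) / (x2 - x1) = (13) / (40) mod 41 = 28
x3 = s^2 - x1 - x2 mod 41 = 28^2 - 4 - 3 = 39
y3 = s (x1 - x3) - y1 mod 41 = 28 * (4 - 39) - 39 = 6

P + Q = (39, 6)


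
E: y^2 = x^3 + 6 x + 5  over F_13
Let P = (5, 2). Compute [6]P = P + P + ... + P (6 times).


k = 6 = 110_2 (binary, LSB first: 011)
Double-and-add from P = (5, 2):
  bit 0 = 0: acc unchanged = O
  bit 1 = 1: acc = O + (6, 7) = (6, 7)
  bit 2 = 1: acc = (6, 7) + (10, 5) = (7, 0)

6P = (7, 0)


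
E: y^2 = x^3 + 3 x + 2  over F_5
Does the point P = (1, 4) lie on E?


Check whether y^2 = x^3 + 3 x + 2 (mod 5) for (x, y) = (1, 4).
LHS: y^2 = 4^2 mod 5 = 1
RHS: x^3 + 3 x + 2 = 1^3 + 3*1 + 2 mod 5 = 1
LHS = RHS

Yes, on the curve


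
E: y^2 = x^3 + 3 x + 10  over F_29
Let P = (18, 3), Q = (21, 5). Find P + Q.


P != Q, so use the chord formula.
s = (y2 - y1) / (x2 - x1) = (2) / (3) mod 29 = 20
x3 = s^2 - x1 - x2 mod 29 = 20^2 - 18 - 21 = 13
y3 = s (x1 - x3) - y1 mod 29 = 20 * (18 - 13) - 3 = 10

P + Q = (13, 10)


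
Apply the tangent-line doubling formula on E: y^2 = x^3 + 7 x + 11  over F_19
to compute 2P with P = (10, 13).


Doubling: s = (3 x1^2 + a) / (2 y1)
s = (3*10^2 + 7) / (2*13) mod 19 = 14
x3 = s^2 - 2 x1 mod 19 = 14^2 - 2*10 = 5
y3 = s (x1 - x3) - y1 mod 19 = 14 * (10 - 5) - 13 = 0

2P = (5, 0)


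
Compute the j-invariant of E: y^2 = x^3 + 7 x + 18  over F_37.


Delta = -16(4 a^3 + 27 b^2) mod 37 = 29
-1728 * (4 a)^3 = -1728 * (4*7)^3 mod 37 = 10
j = 10 * 29^(-1) mod 37 = 8

j = 8 (mod 37)


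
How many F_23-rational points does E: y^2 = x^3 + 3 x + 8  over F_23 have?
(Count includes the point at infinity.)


For each x in F_23, count y with y^2 = x^3 + 3 x + 8 mod 23:
  x = 0: RHS = 8, y in [10, 13]  -> 2 point(s)
  x = 1: RHS = 12, y in [9, 14]  -> 2 point(s)
  x = 6: RHS = 12, y in [9, 14]  -> 2 point(s)
  x = 7: RHS = 4, y in [2, 21]  -> 2 point(s)
  x = 10: RHS = 3, y in [7, 16]  -> 2 point(s)
  x = 12: RHS = 1, y in [1, 22]  -> 2 point(s)
  x = 13: RHS = 13, y in [6, 17]  -> 2 point(s)
  x = 15: RHS = 1, y in [1, 22]  -> 2 point(s)
  x = 16: RHS = 12, y in [9, 14]  -> 2 point(s)
  x = 17: RHS = 4, y in [2, 21]  -> 2 point(s)
  x = 18: RHS = 6, y in [11, 12]  -> 2 point(s)
  x = 19: RHS = 1, y in [1, 22]  -> 2 point(s)
  x = 20: RHS = 18, y in [8, 15]  -> 2 point(s)
  x = 22: RHS = 4, y in [2, 21]  -> 2 point(s)
Affine points: 28. Add the point at infinity: total = 29.

#E(F_23) = 29


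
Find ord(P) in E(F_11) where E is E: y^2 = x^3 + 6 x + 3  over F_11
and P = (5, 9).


Compute successive multiples of P until we hit O:
  1P = (5, 9)
  2P = (2, 10)
  3P = (9, 7)
  4P = (0, 5)
  5P = (4, 5)
  6P = (7, 5)
  7P = (3, 9)
  8P = (3, 2)
  ... (continuing to 15P)
  15P = O

ord(P) = 15


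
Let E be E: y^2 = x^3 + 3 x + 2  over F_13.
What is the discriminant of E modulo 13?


4 a^3 + 27 b^2 = 4*3^3 + 27*2^2 = 108 + 108 = 216
Delta = -16 * (216) = -3456
Delta mod 13 = 2

Delta = 2 (mod 13)


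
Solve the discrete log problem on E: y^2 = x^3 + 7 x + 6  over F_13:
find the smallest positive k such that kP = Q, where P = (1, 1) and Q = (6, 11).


Enumerate multiples of P until we hit Q = (6, 11):
  1P = (1, 1)
  2P = (10, 6)
  3P = (6, 2)
  4P = (5, 6)
  5P = (11, 6)
  6P = (11, 7)
  7P = (5, 7)
  8P = (6, 11)
Match found at i = 8.

k = 8


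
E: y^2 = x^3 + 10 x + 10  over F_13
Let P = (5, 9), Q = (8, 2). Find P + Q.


P != Q, so use the chord formula.
s = (y2 - y1) / (x2 - x1) = (6) / (3) mod 13 = 2
x3 = s^2 - x1 - x2 mod 13 = 2^2 - 5 - 8 = 4
y3 = s (x1 - x3) - y1 mod 13 = 2 * (5 - 4) - 9 = 6

P + Q = (4, 6)


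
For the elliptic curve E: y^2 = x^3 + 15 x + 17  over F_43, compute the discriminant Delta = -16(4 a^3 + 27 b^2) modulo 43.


4 a^3 + 27 b^2 = 4*15^3 + 27*17^2 = 13500 + 7803 = 21303
Delta = -16 * (21303) = -340848
Delta mod 43 = 13

Delta = 13 (mod 43)


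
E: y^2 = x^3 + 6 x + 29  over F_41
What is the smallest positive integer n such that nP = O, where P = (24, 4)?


Compute successive multiples of P until we hit O:
  1P = (24, 4)
  2P = (26, 34)
  3P = (11, 27)
  4P = (38, 5)
  5P = (29, 22)
  6P = (19, 14)
  7P = (2, 34)
  8P = (5, 26)
  ... (continuing to 51P)
  51P = O

ord(P) = 51


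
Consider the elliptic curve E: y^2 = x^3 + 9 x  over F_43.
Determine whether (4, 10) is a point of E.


Check whether y^2 = x^3 + 9 x + 0 (mod 43) for (x, y) = (4, 10).
LHS: y^2 = 10^2 mod 43 = 14
RHS: x^3 + 9 x + 0 = 4^3 + 9*4 + 0 mod 43 = 14
LHS = RHS

Yes, on the curve


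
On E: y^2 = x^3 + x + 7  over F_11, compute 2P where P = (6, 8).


Doubling: s = (3 x1^2 + a) / (2 y1)
s = (3*6^2 + 1) / (2*8) mod 11 = 2
x3 = s^2 - 2 x1 mod 11 = 2^2 - 2*6 = 3
y3 = s (x1 - x3) - y1 mod 11 = 2 * (6 - 3) - 8 = 9

2P = (3, 9)


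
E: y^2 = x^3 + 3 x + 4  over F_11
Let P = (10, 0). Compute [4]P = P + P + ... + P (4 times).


k = 4 = 100_2 (binary, LSB first: 001)
Double-and-add from P = (10, 0):
  bit 0 = 0: acc unchanged = O
  bit 1 = 0: acc unchanged = O
  bit 2 = 1: acc = O + O = O

4P = O


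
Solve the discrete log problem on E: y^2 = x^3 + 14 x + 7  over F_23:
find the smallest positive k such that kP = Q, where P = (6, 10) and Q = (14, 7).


Enumerate multiples of P until we hit Q = (14, 7):
  1P = (6, 10)
  2P = (19, 5)
  3P = (4, 14)
  4P = (17, 12)
  5P = (16, 7)
  6P = (5, 15)
  7P = (14, 7)
Match found at i = 7.

k = 7


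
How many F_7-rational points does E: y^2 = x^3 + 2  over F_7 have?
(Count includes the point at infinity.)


For each x in F_7, count y with y^2 = x^3 + 0 x + 2 mod 7:
  x = 0: RHS = 2, y in [3, 4]  -> 2 point(s)
  x = 3: RHS = 1, y in [1, 6]  -> 2 point(s)
  x = 5: RHS = 1, y in [1, 6]  -> 2 point(s)
  x = 6: RHS = 1, y in [1, 6]  -> 2 point(s)
Affine points: 8. Add the point at infinity: total = 9.

#E(F_7) = 9


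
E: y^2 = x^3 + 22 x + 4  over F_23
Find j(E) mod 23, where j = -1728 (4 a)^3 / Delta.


Delta = -16(4 a^3 + 27 b^2) mod 23 = 6
-1728 * (4 a)^3 = -1728 * (4*22)^3 mod 23 = 8
j = 8 * 6^(-1) mod 23 = 9

j = 9 (mod 23)


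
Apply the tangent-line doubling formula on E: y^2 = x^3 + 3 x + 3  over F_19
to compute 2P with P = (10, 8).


Doubling: s = (3 x1^2 + a) / (2 y1)
s = (3*10^2 + 3) / (2*8) mod 19 = 13
x3 = s^2 - 2 x1 mod 19 = 13^2 - 2*10 = 16
y3 = s (x1 - x3) - y1 mod 19 = 13 * (10 - 16) - 8 = 9

2P = (16, 9)


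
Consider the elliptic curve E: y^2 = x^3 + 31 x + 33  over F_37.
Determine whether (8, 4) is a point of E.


Check whether y^2 = x^3 + 31 x + 33 (mod 37) for (x, y) = (8, 4).
LHS: y^2 = 4^2 mod 37 = 16
RHS: x^3 + 31 x + 33 = 8^3 + 31*8 + 33 mod 37 = 16
LHS = RHS

Yes, on the curve


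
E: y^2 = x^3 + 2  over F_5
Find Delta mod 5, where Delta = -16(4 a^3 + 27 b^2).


4 a^3 + 27 b^2 = 4*0^3 + 27*2^2 = 0 + 108 = 108
Delta = -16 * (108) = -1728
Delta mod 5 = 2

Delta = 2 (mod 5)


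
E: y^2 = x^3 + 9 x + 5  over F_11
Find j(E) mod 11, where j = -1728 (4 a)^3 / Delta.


Delta = -16(4 a^3 + 27 b^2) mod 11 = 8
-1728 * (4 a)^3 = -1728 * (4*9)^3 mod 11 = 6
j = 6 * 8^(-1) mod 11 = 9

j = 9 (mod 11)


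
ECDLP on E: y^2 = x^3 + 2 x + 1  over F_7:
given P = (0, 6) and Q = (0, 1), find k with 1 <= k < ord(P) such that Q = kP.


Enumerate multiples of P until we hit Q = (0, 1):
  1P = (0, 6)
  2P = (1, 2)
  3P = (1, 5)
  4P = (0, 1)
Match found at i = 4.

k = 4


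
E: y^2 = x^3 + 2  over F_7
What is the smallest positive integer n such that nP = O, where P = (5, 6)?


Compute successive multiples of P until we hit O:
  1P = (5, 6)
  2P = (5, 1)
  3P = O

ord(P) = 3


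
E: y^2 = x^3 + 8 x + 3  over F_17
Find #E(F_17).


For each x in F_17, count y with y^2 = x^3 + 8 x + 3 mod 17:
  x = 5: RHS = 15, y in [7, 10]  -> 2 point(s)
  x = 8: RHS = 1, y in [1, 16]  -> 2 point(s)
  x = 12: RHS = 8, y in [5, 12]  -> 2 point(s)
  x = 13: RHS = 9, y in [3, 14]  -> 2 point(s)
  x = 15: RHS = 13, y in [8, 9]  -> 2 point(s)
Affine points: 10. Add the point at infinity: total = 11.

#E(F_17) = 11


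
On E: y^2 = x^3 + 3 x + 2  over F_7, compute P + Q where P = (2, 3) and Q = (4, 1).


P != Q, so use the chord formula.
s = (y2 - y1) / (x2 - x1) = (5) / (2) mod 7 = 6
x3 = s^2 - x1 - x2 mod 7 = 6^2 - 2 - 4 = 2
y3 = s (x1 - x3) - y1 mod 7 = 6 * (2 - 2) - 3 = 4

P + Q = (2, 4)


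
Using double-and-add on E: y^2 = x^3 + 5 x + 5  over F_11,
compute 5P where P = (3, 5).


k = 5 = 101_2 (binary, LSB first: 101)
Double-and-add from P = (3, 5):
  bit 0 = 1: acc = O + (3, 5) = (3, 5)
  bit 1 = 0: acc unchanged = (3, 5)
  bit 2 = 1: acc = (3, 5) + (2, 10) = (9, 3)

5P = (9, 3)


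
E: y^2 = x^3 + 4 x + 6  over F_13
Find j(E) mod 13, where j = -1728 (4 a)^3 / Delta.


Delta = -16(4 a^3 + 27 b^2) mod 13 = 8
-1728 * (4 a)^3 = -1728 * (4*4)^3 mod 13 = 1
j = 1 * 8^(-1) mod 13 = 5

j = 5 (mod 13)


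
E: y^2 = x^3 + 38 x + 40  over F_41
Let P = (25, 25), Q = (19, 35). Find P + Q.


P != Q, so use the chord formula.
s = (y2 - y1) / (x2 - x1) = (10) / (35) mod 41 = 12
x3 = s^2 - x1 - x2 mod 41 = 12^2 - 25 - 19 = 18
y3 = s (x1 - x3) - y1 mod 41 = 12 * (25 - 18) - 25 = 18

P + Q = (18, 18)


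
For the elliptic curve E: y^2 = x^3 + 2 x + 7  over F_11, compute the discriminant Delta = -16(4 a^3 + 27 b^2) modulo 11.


4 a^3 + 27 b^2 = 4*2^3 + 27*7^2 = 32 + 1323 = 1355
Delta = -16 * (1355) = -21680
Delta mod 11 = 1

Delta = 1 (mod 11)


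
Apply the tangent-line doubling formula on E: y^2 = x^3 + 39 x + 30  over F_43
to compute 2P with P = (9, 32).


Doubling: s = (3 x1^2 + a) / (2 y1)
s = (3*9^2 + 39) / (2*32) mod 43 = 38
x3 = s^2 - 2 x1 mod 43 = 38^2 - 2*9 = 7
y3 = s (x1 - x3) - y1 mod 43 = 38 * (9 - 7) - 32 = 1

2P = (7, 1)


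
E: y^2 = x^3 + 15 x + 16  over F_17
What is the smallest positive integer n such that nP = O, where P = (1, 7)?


Compute successive multiples of P until we hit O:
  1P = (1, 7)
  2P = (0, 4)
  3P = (8, 6)
  4P = (16, 0)
  5P = (8, 11)
  6P = (0, 13)
  7P = (1, 10)
  8P = O

ord(P) = 8


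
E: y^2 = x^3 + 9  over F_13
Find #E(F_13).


For each x in F_13, count y with y^2 = x^3 + 0 x + 9 mod 13:
  x = 0: RHS = 9, y in [3, 10]  -> 2 point(s)
  x = 1: RHS = 10, y in [6, 7]  -> 2 point(s)
  x = 2: RHS = 4, y in [2, 11]  -> 2 point(s)
  x = 3: RHS = 10, y in [6, 7]  -> 2 point(s)
  x = 5: RHS = 4, y in [2, 11]  -> 2 point(s)
  x = 6: RHS = 4, y in [2, 11]  -> 2 point(s)
  x = 7: RHS = 1, y in [1, 12]  -> 2 point(s)
  x = 8: RHS = 1, y in [1, 12]  -> 2 point(s)
  x = 9: RHS = 10, y in [6, 7]  -> 2 point(s)
  x = 11: RHS = 1, y in [1, 12]  -> 2 point(s)
Affine points: 20. Add the point at infinity: total = 21.

#E(F_13) = 21


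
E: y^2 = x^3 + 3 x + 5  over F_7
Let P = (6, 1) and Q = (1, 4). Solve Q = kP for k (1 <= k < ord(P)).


Enumerate multiples of P until we hit Q = (1, 4):
  1P = (6, 1)
  2P = (4, 5)
  3P = (1, 3)
  4P = (1, 4)
Match found at i = 4.

k = 4


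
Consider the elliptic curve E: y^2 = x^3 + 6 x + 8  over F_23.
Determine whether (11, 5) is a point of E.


Check whether y^2 = x^3 + 6 x + 8 (mod 23) for (x, y) = (11, 5).
LHS: y^2 = 5^2 mod 23 = 2
RHS: x^3 + 6 x + 8 = 11^3 + 6*11 + 8 mod 23 = 2
LHS = RHS

Yes, on the curve


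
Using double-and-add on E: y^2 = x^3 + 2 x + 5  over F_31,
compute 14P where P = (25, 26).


k = 14 = 1110_2 (binary, LSB first: 0111)
Double-and-add from P = (25, 26):
  bit 0 = 0: acc unchanged = O
  bit 1 = 1: acc = O + (9, 15) = (9, 15)
  bit 2 = 1: acc = (9, 15) + (22, 8) = (19, 19)
  bit 3 = 1: acc = (19, 19) + (23, 29) = (3, 21)

14P = (3, 21)


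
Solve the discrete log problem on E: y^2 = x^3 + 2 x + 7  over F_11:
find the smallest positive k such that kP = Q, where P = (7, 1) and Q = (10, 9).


Enumerate multiples of P until we hit Q = (10, 9):
  1P = (7, 1)
  2P = (6, 2)
  3P = (10, 2)
  4P = (10, 9)
Match found at i = 4.

k = 4


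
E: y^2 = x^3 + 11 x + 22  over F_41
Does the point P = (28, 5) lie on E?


Check whether y^2 = x^3 + 11 x + 22 (mod 41) for (x, y) = (28, 5).
LHS: y^2 = 5^2 mod 41 = 25
RHS: x^3 + 11 x + 22 = 28^3 + 11*28 + 22 mod 41 = 19
LHS != RHS

No, not on the curve


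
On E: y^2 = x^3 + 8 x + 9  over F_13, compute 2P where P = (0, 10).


Doubling: s = (3 x1^2 + a) / (2 y1)
s = (3*0^2 + 8) / (2*10) mod 13 = 3
x3 = s^2 - 2 x1 mod 13 = 3^2 - 2*0 = 9
y3 = s (x1 - x3) - y1 mod 13 = 3 * (0 - 9) - 10 = 2

2P = (9, 2)


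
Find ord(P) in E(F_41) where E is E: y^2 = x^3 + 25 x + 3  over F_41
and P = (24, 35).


Compute successive multiples of P until we hit O:
  1P = (24, 35)
  2P = (29, 36)
  3P = (11, 25)
  4P = (26, 36)
  5P = (22, 7)
  6P = (27, 5)
  7P = (8, 10)
  8P = (10, 33)
  ... (continuing to 20P)
  20P = O

ord(P) = 20


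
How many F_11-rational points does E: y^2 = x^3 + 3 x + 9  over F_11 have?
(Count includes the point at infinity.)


For each x in F_11, count y with y^2 = x^3 + 3 x + 9 mod 11:
  x = 0: RHS = 9, y in [3, 8]  -> 2 point(s)
  x = 2: RHS = 1, y in [1, 10]  -> 2 point(s)
  x = 3: RHS = 1, y in [1, 10]  -> 2 point(s)
  x = 6: RHS = 1, y in [1, 10]  -> 2 point(s)
  x = 10: RHS = 5, y in [4, 7]  -> 2 point(s)
Affine points: 10. Add the point at infinity: total = 11.

#E(F_11) = 11


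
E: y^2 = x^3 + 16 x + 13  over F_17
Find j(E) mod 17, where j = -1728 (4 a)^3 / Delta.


Delta = -16(4 a^3 + 27 b^2) mod 17 = 3
-1728 * (4 a)^3 = -1728 * (4*16)^3 mod 17 = 7
j = 7 * 3^(-1) mod 17 = 8

j = 8 (mod 17)


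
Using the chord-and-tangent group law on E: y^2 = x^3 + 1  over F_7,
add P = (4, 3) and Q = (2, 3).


P != Q, so use the chord formula.
s = (y2 - y1) / (x2 - x1) = (0) / (5) mod 7 = 0
x3 = s^2 - x1 - x2 mod 7 = 0^2 - 4 - 2 = 1
y3 = s (x1 - x3) - y1 mod 7 = 0 * (4 - 1) - 3 = 4

P + Q = (1, 4)


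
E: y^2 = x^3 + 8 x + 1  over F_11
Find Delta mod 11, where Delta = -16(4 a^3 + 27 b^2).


4 a^3 + 27 b^2 = 4*8^3 + 27*1^2 = 2048 + 27 = 2075
Delta = -16 * (2075) = -33200
Delta mod 11 = 9

Delta = 9 (mod 11)


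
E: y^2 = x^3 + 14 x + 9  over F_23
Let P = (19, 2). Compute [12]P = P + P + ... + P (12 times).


k = 12 = 1100_2 (binary, LSB first: 0011)
Double-and-add from P = (19, 2):
  bit 0 = 0: acc unchanged = O
  bit 1 = 0: acc unchanged = O
  bit 2 = 1: acc = O + (7, 17) = (7, 17)
  bit 3 = 1: acc = (7, 17) + (9, 6) = (20, 20)

12P = (20, 20)


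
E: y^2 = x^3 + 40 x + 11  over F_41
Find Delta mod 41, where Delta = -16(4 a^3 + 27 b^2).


4 a^3 + 27 b^2 = 4*40^3 + 27*11^2 = 256000 + 3267 = 259267
Delta = -16 * (259267) = -4148272
Delta mod 41 = 26

Delta = 26 (mod 41)


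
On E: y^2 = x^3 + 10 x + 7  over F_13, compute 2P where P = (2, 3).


Doubling: s = (3 x1^2 + a) / (2 y1)
s = (3*2^2 + 10) / (2*3) mod 13 = 8
x3 = s^2 - 2 x1 mod 13 = 8^2 - 2*2 = 8
y3 = s (x1 - x3) - y1 mod 13 = 8 * (2 - 8) - 3 = 1

2P = (8, 1)


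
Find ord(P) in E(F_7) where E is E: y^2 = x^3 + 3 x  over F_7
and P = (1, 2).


Compute successive multiples of P until we hit O:
  1P = (1, 2)
  2P = (2, 0)
  3P = (1, 5)
  4P = O

ord(P) = 4


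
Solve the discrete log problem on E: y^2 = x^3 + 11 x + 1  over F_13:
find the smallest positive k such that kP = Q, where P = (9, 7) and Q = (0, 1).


Enumerate multiples of P until we hit Q = (0, 1):
  1P = (9, 7)
  2P = (5, 8)
  3P = (8, 9)
  4P = (0, 1)
Match found at i = 4.

k = 4


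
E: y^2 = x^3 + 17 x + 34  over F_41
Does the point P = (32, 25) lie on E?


Check whether y^2 = x^3 + 17 x + 34 (mod 41) for (x, y) = (32, 25).
LHS: y^2 = 25^2 mod 41 = 10
RHS: x^3 + 17 x + 34 = 32^3 + 17*32 + 34 mod 41 = 13
LHS != RHS

No, not on the curve


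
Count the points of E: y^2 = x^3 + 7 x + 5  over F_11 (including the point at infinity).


For each x in F_11, count y with y^2 = x^3 + 7 x + 5 mod 11:
  x = 0: RHS = 5, y in [4, 7]  -> 2 point(s)
  x = 2: RHS = 5, y in [4, 7]  -> 2 point(s)
  x = 3: RHS = 9, y in [3, 8]  -> 2 point(s)
  x = 4: RHS = 9, y in [3, 8]  -> 2 point(s)
  x = 5: RHS = 0, y in [0]  -> 1 point(s)
  x = 7: RHS = 1, y in [1, 10]  -> 2 point(s)
  x = 8: RHS = 1, y in [1, 10]  -> 2 point(s)
  x = 9: RHS = 5, y in [4, 7]  -> 2 point(s)
Affine points: 15. Add the point at infinity: total = 16.

#E(F_11) = 16


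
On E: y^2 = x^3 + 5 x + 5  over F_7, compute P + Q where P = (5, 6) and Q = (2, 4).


P != Q, so use the chord formula.
s = (y2 - y1) / (x2 - x1) = (5) / (4) mod 7 = 3
x3 = s^2 - x1 - x2 mod 7 = 3^2 - 5 - 2 = 2
y3 = s (x1 - x3) - y1 mod 7 = 3 * (5 - 2) - 6 = 3

P + Q = (2, 3)


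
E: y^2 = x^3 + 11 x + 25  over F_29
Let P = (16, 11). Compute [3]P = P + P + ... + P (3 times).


k = 3 = 11_2 (binary, LSB first: 11)
Double-and-add from P = (16, 11):
  bit 0 = 1: acc = O + (16, 11) = (16, 11)
  bit 1 = 1: acc = (16, 11) + (21, 11) = (21, 18)

3P = (21, 18)


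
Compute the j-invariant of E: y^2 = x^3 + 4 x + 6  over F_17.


Delta = -16(4 a^3 + 27 b^2) mod 17 = 4
-1728 * (4 a)^3 = -1728 * (4*4)^3 mod 17 = 11
j = 11 * 4^(-1) mod 17 = 7

j = 7 (mod 17)


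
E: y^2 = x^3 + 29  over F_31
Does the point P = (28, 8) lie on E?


Check whether y^2 = x^3 + 0 x + 29 (mod 31) for (x, y) = (28, 8).
LHS: y^2 = 8^2 mod 31 = 2
RHS: x^3 + 0 x + 29 = 28^3 + 0*28 + 29 mod 31 = 2
LHS = RHS

Yes, on the curve


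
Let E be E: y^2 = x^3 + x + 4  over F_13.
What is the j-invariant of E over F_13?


Delta = -16(4 a^3 + 27 b^2) mod 13 = 5
-1728 * (4 a)^3 = -1728 * (4*1)^3 mod 13 = 12
j = 12 * 5^(-1) mod 13 = 5

j = 5 (mod 13)


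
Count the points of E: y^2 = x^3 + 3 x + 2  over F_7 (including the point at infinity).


For each x in F_7, count y with y^2 = x^3 + 3 x + 2 mod 7:
  x = 0: RHS = 2, y in [3, 4]  -> 2 point(s)
  x = 2: RHS = 2, y in [3, 4]  -> 2 point(s)
  x = 4: RHS = 1, y in [1, 6]  -> 2 point(s)
  x = 5: RHS = 2, y in [3, 4]  -> 2 point(s)
Affine points: 8. Add the point at infinity: total = 9.

#E(F_7) = 9


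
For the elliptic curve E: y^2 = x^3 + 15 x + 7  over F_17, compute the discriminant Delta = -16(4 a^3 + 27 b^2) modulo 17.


4 a^3 + 27 b^2 = 4*15^3 + 27*7^2 = 13500 + 1323 = 14823
Delta = -16 * (14823) = -237168
Delta mod 17 = 16

Delta = 16 (mod 17)


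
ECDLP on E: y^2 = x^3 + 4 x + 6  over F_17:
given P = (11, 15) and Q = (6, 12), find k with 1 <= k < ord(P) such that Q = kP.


Enumerate multiples of P until we hit Q = (6, 12):
  1P = (11, 15)
  2P = (14, 1)
  3P = (10, 3)
  4P = (4, 1)
  5P = (6, 12)
Match found at i = 5.

k = 5


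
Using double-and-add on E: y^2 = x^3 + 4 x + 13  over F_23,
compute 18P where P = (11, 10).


k = 18 = 10010_2 (binary, LSB first: 01001)
Double-and-add from P = (11, 10):
  bit 0 = 0: acc unchanged = O
  bit 1 = 1: acc = O + (19, 18) = (19, 18)
  bit 2 = 0: acc unchanged = (19, 18)
  bit 3 = 0: acc unchanged = (19, 18)
  bit 4 = 1: acc = (19, 18) + (10, 15) = (12, 15)

18P = (12, 15)


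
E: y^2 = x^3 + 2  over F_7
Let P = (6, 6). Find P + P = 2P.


Doubling: s = (3 x1^2 + a) / (2 y1)
s = (3*6^2 + 0) / (2*6) mod 7 = 2
x3 = s^2 - 2 x1 mod 7 = 2^2 - 2*6 = 6
y3 = s (x1 - x3) - y1 mod 7 = 2 * (6 - 6) - 6 = 1

2P = (6, 1)


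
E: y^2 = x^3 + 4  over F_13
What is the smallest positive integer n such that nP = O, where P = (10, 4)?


Compute successive multiples of P until we hit O:
  1P = (10, 4)
  2P = (5, 8)
  3P = (8, 10)
  4P = (4, 4)
  5P = (12, 9)
  6P = (7, 10)
  7P = (0, 2)
  8P = (2, 8)
  ... (continuing to 21P)
  21P = O

ord(P) = 21


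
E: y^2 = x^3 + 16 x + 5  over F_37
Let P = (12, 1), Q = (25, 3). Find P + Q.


P != Q, so use the chord formula.
s = (y2 - y1) / (x2 - x1) = (2) / (13) mod 37 = 3
x3 = s^2 - x1 - x2 mod 37 = 3^2 - 12 - 25 = 9
y3 = s (x1 - x3) - y1 mod 37 = 3 * (12 - 9) - 1 = 8

P + Q = (9, 8)


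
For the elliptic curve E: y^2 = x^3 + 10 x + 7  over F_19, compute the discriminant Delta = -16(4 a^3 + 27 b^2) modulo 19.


4 a^3 + 27 b^2 = 4*10^3 + 27*7^2 = 4000 + 1323 = 5323
Delta = -16 * (5323) = -85168
Delta mod 19 = 9

Delta = 9 (mod 19)


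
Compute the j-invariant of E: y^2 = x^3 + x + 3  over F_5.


Delta = -16(4 a^3 + 27 b^2) mod 5 = 3
-1728 * (4 a)^3 = -1728 * (4*1)^3 mod 5 = 3
j = 3 * 3^(-1) mod 5 = 1

j = 1 (mod 5)


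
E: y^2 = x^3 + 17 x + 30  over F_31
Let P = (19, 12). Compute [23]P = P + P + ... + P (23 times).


k = 23 = 10111_2 (binary, LSB first: 11101)
Double-and-add from P = (19, 12):
  bit 0 = 1: acc = O + (19, 12) = (19, 12)
  bit 1 = 1: acc = (19, 12) + (21, 10) = (23, 23)
  bit 2 = 1: acc = (23, 23) + (14, 25) = (4, 21)
  bit 3 = 0: acc unchanged = (4, 21)
  bit 4 = 1: acc = (4, 21) + (28, 13) = (6, 21)

23P = (6, 21)


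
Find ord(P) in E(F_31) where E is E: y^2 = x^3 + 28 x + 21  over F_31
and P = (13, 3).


Compute successive multiples of P until we hit O:
  1P = (13, 3)
  2P = (24, 3)
  3P = (25, 28)
  4P = (1, 22)
  5P = (18, 23)
  6P = (16, 16)
  7P = (7, 23)
  8P = (29, 9)
  ... (continuing to 36P)
  36P = O

ord(P) = 36


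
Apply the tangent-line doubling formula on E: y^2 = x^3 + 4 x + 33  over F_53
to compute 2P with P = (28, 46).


Doubling: s = (3 x1^2 + a) / (2 y1)
s = (3*28^2 + 4) / (2*46) mod 53 = 21
x3 = s^2 - 2 x1 mod 53 = 21^2 - 2*28 = 14
y3 = s (x1 - x3) - y1 mod 53 = 21 * (28 - 14) - 46 = 36

2P = (14, 36)


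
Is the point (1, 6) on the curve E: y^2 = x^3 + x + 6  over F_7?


Check whether y^2 = x^3 + 1 x + 6 (mod 7) for (x, y) = (1, 6).
LHS: y^2 = 6^2 mod 7 = 1
RHS: x^3 + 1 x + 6 = 1^3 + 1*1 + 6 mod 7 = 1
LHS = RHS

Yes, on the curve


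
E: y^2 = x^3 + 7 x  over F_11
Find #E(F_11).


For each x in F_11, count y with y^2 = x^3 + 7 x + 0 mod 11:
  x = 0: RHS = 0, y in [0]  -> 1 point(s)
  x = 2: RHS = 0, y in [0]  -> 1 point(s)
  x = 3: RHS = 4, y in [2, 9]  -> 2 point(s)
  x = 4: RHS = 4, y in [2, 9]  -> 2 point(s)
  x = 6: RHS = 5, y in [4, 7]  -> 2 point(s)
  x = 9: RHS = 0, y in [0]  -> 1 point(s)
  x = 10: RHS = 3, y in [5, 6]  -> 2 point(s)
Affine points: 11. Add the point at infinity: total = 12.

#E(F_11) = 12


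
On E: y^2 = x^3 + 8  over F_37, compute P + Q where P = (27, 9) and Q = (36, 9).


P != Q, so use the chord formula.
s = (y2 - y1) / (x2 - x1) = (0) / (9) mod 37 = 0
x3 = s^2 - x1 - x2 mod 37 = 0^2 - 27 - 36 = 11
y3 = s (x1 - x3) - y1 mod 37 = 0 * (27 - 11) - 9 = 28

P + Q = (11, 28)


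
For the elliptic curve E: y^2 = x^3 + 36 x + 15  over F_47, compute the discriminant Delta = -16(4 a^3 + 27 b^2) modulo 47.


4 a^3 + 27 b^2 = 4*36^3 + 27*15^2 = 186624 + 6075 = 192699
Delta = -16 * (192699) = -3083184
Delta mod 47 = 16

Delta = 16 (mod 47)


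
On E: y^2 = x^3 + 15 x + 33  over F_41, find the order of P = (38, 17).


Compute successive multiples of P until we hit O:
  1P = (38, 17)
  2P = (1, 7)
  3P = (39, 6)
  4P = (3, 8)
  5P = (33, 37)
  6P = (27, 21)
  7P = (9, 6)
  8P = (31, 21)
  ... (continuing to 42P)
  42P = O

ord(P) = 42


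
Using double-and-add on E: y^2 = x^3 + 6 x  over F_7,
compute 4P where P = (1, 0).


k = 4 = 100_2 (binary, LSB first: 001)
Double-and-add from P = (1, 0):
  bit 0 = 0: acc unchanged = O
  bit 1 = 0: acc unchanged = O
  bit 2 = 1: acc = O + O = O

4P = O


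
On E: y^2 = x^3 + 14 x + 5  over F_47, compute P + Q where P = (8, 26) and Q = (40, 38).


P != Q, so use the chord formula.
s = (y2 - y1) / (x2 - x1) = (12) / (32) mod 47 = 18
x3 = s^2 - x1 - x2 mod 47 = 18^2 - 8 - 40 = 41
y3 = s (x1 - x3) - y1 mod 47 = 18 * (8 - 41) - 26 = 38

P + Q = (41, 38)


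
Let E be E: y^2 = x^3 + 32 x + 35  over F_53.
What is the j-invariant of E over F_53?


Delta = -16(4 a^3 + 27 b^2) mod 53 = 10
-1728 * (4 a)^3 = -1728 * (4*32)^3 mod 53 = 1
j = 1 * 10^(-1) mod 53 = 16

j = 16 (mod 53)


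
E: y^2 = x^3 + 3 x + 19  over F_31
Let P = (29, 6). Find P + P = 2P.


Doubling: s = (3 x1^2 + a) / (2 y1)
s = (3*29^2 + 3) / (2*6) mod 31 = 9
x3 = s^2 - 2 x1 mod 31 = 9^2 - 2*29 = 23
y3 = s (x1 - x3) - y1 mod 31 = 9 * (29 - 23) - 6 = 17

2P = (23, 17)


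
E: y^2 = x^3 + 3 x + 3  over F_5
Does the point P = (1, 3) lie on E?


Check whether y^2 = x^3 + 3 x + 3 (mod 5) for (x, y) = (1, 3).
LHS: y^2 = 3^2 mod 5 = 4
RHS: x^3 + 3 x + 3 = 1^3 + 3*1 + 3 mod 5 = 2
LHS != RHS

No, not on the curve


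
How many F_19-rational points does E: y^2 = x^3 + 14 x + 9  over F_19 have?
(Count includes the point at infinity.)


For each x in F_19, count y with y^2 = x^3 + 14 x + 9 mod 19:
  x = 0: RHS = 9, y in [3, 16]  -> 2 point(s)
  x = 1: RHS = 5, y in [9, 10]  -> 2 point(s)
  x = 2: RHS = 7, y in [8, 11]  -> 2 point(s)
  x = 6: RHS = 5, y in [9, 10]  -> 2 point(s)
  x = 8: RHS = 6, y in [5, 14]  -> 2 point(s)
  x = 9: RHS = 9, y in [3, 16]  -> 2 point(s)
  x = 10: RHS = 9, y in [3, 16]  -> 2 point(s)
  x = 12: RHS = 5, y in [9, 10]  -> 2 point(s)
  x = 14: RHS = 4, y in [2, 17]  -> 2 point(s)
  x = 16: RHS = 16, y in [4, 15]  -> 2 point(s)
  x = 17: RHS = 11, y in [7, 12]  -> 2 point(s)
Affine points: 22. Add the point at infinity: total = 23.

#E(F_19) = 23


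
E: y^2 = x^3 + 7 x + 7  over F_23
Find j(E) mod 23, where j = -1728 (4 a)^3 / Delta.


Delta = -16(4 a^3 + 27 b^2) mod 23 = 5
-1728 * (4 a)^3 = -1728 * (4*7)^3 mod 23 = 16
j = 16 * 5^(-1) mod 23 = 17

j = 17 (mod 23)


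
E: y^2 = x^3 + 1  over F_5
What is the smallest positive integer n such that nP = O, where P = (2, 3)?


Compute successive multiples of P until we hit O:
  1P = (2, 3)
  2P = (0, 1)
  3P = (4, 0)
  4P = (0, 4)
  5P = (2, 2)
  6P = O

ord(P) = 6


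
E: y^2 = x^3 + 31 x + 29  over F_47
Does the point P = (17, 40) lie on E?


Check whether y^2 = x^3 + 31 x + 29 (mod 47) for (x, y) = (17, 40).
LHS: y^2 = 40^2 mod 47 = 2
RHS: x^3 + 31 x + 29 = 17^3 + 31*17 + 29 mod 47 = 17
LHS != RHS

No, not on the curve


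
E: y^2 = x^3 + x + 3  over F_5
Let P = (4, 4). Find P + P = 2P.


Doubling: s = (3 x1^2 + a) / (2 y1)
s = (3*4^2 + 1) / (2*4) mod 5 = 3
x3 = s^2 - 2 x1 mod 5 = 3^2 - 2*4 = 1
y3 = s (x1 - x3) - y1 mod 5 = 3 * (4 - 1) - 4 = 0

2P = (1, 0)


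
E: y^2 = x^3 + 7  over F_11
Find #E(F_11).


For each x in F_11, count y with y^2 = x^3 + 0 x + 7 mod 11:
  x = 2: RHS = 4, y in [2, 9]  -> 2 point(s)
  x = 3: RHS = 1, y in [1, 10]  -> 2 point(s)
  x = 4: RHS = 5, y in [4, 7]  -> 2 point(s)
  x = 5: RHS = 0, y in [0]  -> 1 point(s)
  x = 6: RHS = 3, y in [5, 6]  -> 2 point(s)
  x = 7: RHS = 9, y in [3, 8]  -> 2 point(s)
Affine points: 11. Add the point at infinity: total = 12.

#E(F_11) = 12


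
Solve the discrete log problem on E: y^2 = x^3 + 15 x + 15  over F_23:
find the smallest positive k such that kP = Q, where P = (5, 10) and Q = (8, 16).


Enumerate multiples of P until we hit Q = (8, 16):
  1P = (5, 10)
  2P = (16, 21)
  3P = (3, 15)
  4P = (4, 22)
  5P = (20, 9)
  6P = (7, 7)
  7P = (19, 11)
  8P = (1, 10)
  9P = (17, 13)
  10P = (14, 5)
  11P = (8, 7)
  12P = (11, 19)
  13P = (15, 21)
  14P = (21, 0)
  15P = (15, 2)
  16P = (11, 4)
  17P = (8, 16)
Match found at i = 17.

k = 17


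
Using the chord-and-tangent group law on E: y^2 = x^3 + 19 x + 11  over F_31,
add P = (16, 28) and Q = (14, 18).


P != Q, so use the chord formula.
s = (y2 - y1) / (x2 - x1) = (21) / (29) mod 31 = 5
x3 = s^2 - x1 - x2 mod 31 = 5^2 - 16 - 14 = 26
y3 = s (x1 - x3) - y1 mod 31 = 5 * (16 - 26) - 28 = 15

P + Q = (26, 15)


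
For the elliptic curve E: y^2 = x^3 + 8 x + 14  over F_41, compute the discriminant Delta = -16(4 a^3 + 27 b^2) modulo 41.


4 a^3 + 27 b^2 = 4*8^3 + 27*14^2 = 2048 + 5292 = 7340
Delta = -16 * (7340) = -117440
Delta mod 41 = 25

Delta = 25 (mod 41)


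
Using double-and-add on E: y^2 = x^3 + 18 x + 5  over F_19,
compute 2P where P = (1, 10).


k = 2 = 10_2 (binary, LSB first: 01)
Double-and-add from P = (1, 10):
  bit 0 = 0: acc unchanged = O
  bit 1 = 1: acc = O + (2, 7) = (2, 7)

2P = (2, 7)


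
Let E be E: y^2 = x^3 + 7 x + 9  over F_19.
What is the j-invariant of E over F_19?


Delta = -16(4 a^3 + 27 b^2) mod 19 = 18
-1728 * (4 a)^3 = -1728 * (4*7)^3 mod 19 = 7
j = 7 * 18^(-1) mod 19 = 12

j = 12 (mod 19)


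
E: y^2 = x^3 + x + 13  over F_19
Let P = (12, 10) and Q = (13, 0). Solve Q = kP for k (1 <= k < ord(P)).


Enumerate multiples of P until we hit Q = (13, 0):
  1P = (12, 10)
  2P = (11, 5)
  3P = (2, 2)
  4P = (14, 15)
  5P = (4, 10)
  6P = (3, 9)
  7P = (8, 1)
  8P = (10, 4)
  9P = (6, 8)
  10P = (18, 7)
  11P = (13, 0)
Match found at i = 11.

k = 11


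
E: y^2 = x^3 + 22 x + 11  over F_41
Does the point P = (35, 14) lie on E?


Check whether y^2 = x^3 + 22 x + 11 (mod 41) for (x, y) = (35, 14).
LHS: y^2 = 14^2 mod 41 = 32
RHS: x^3 + 22 x + 11 = 35^3 + 22*35 + 11 mod 41 = 32
LHS = RHS

Yes, on the curve


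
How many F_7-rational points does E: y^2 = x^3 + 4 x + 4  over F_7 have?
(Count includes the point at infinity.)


For each x in F_7, count y with y^2 = x^3 + 4 x + 4 mod 7:
  x = 0: RHS = 4, y in [2, 5]  -> 2 point(s)
  x = 1: RHS = 2, y in [3, 4]  -> 2 point(s)
  x = 3: RHS = 1, y in [1, 6]  -> 2 point(s)
  x = 4: RHS = 0, y in [0]  -> 1 point(s)
  x = 5: RHS = 2, y in [3, 4]  -> 2 point(s)
Affine points: 9. Add the point at infinity: total = 10.

#E(F_7) = 10


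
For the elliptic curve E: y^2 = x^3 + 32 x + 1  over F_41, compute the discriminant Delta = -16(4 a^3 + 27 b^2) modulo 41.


4 a^3 + 27 b^2 = 4*32^3 + 27*1^2 = 131072 + 27 = 131099
Delta = -16 * (131099) = -2097584
Delta mod 41 = 17

Delta = 17 (mod 41)


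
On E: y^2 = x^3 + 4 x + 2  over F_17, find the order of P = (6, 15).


Compute successive multiples of P until we hit O:
  1P = (6, 15)
  2P = (7, 13)
  3P = (8, 6)
  4P = (2, 1)
  5P = (0, 6)
  6P = (9, 6)
  7P = (11, 0)
  8P = (9, 11)
  ... (continuing to 14P)
  14P = O

ord(P) = 14


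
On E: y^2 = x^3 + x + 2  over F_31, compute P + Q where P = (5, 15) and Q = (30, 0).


P != Q, so use the chord formula.
s = (y2 - y1) / (x2 - x1) = (16) / (25) mod 31 = 18
x3 = s^2 - x1 - x2 mod 31 = 18^2 - 5 - 30 = 10
y3 = s (x1 - x3) - y1 mod 31 = 18 * (5 - 10) - 15 = 19

P + Q = (10, 19)


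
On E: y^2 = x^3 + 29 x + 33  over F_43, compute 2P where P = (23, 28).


Doubling: s = (3 x1^2 + a) / (2 y1)
s = (3*23^2 + 29) / (2*28) mod 43 = 35
x3 = s^2 - 2 x1 mod 43 = 35^2 - 2*23 = 18
y3 = s (x1 - x3) - y1 mod 43 = 35 * (23 - 18) - 28 = 18

2P = (18, 18)


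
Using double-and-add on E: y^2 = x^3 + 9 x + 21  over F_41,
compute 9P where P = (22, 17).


k = 9 = 1001_2 (binary, LSB first: 1001)
Double-and-add from P = (22, 17):
  bit 0 = 1: acc = O + (22, 17) = (22, 17)
  bit 1 = 0: acc unchanged = (22, 17)
  bit 2 = 0: acc unchanged = (22, 17)
  bit 3 = 1: acc = (22, 17) + (39, 6) = (20, 1)

9P = (20, 1)


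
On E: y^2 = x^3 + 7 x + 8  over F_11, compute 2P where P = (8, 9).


Doubling: s = (3 x1^2 + a) / (2 y1)
s = (3*8^2 + 7) / (2*9) mod 11 = 8
x3 = s^2 - 2 x1 mod 11 = 8^2 - 2*8 = 4
y3 = s (x1 - x3) - y1 mod 11 = 8 * (8 - 4) - 9 = 1

2P = (4, 1)


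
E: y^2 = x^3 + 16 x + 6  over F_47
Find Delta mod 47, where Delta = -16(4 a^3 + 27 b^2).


4 a^3 + 27 b^2 = 4*16^3 + 27*6^2 = 16384 + 972 = 17356
Delta = -16 * (17356) = -277696
Delta mod 47 = 27

Delta = 27 (mod 47)


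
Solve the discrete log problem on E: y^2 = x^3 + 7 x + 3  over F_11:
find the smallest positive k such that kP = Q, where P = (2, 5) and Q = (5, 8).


Enumerate multiples of P until we hit Q = (5, 8):
  1P = (2, 5)
  2P = (5, 8)
Match found at i = 2.

k = 2


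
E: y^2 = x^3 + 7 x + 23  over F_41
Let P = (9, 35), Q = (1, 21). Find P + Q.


P != Q, so use the chord formula.
s = (y2 - y1) / (x2 - x1) = (27) / (33) mod 41 = 12
x3 = s^2 - x1 - x2 mod 41 = 12^2 - 9 - 1 = 11
y3 = s (x1 - x3) - y1 mod 41 = 12 * (9 - 11) - 35 = 23

P + Q = (11, 23)


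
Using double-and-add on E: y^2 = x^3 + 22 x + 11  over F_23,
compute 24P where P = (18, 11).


k = 24 = 11000_2 (binary, LSB first: 00011)
Double-and-add from P = (18, 11):
  bit 0 = 0: acc unchanged = O
  bit 1 = 0: acc unchanged = O
  bit 2 = 0: acc unchanged = O
  bit 3 = 1: acc = O + (5, 19) = (5, 19)
  bit 4 = 1: acc = (5, 19) + (8, 3) = (18, 12)

24P = (18, 12)


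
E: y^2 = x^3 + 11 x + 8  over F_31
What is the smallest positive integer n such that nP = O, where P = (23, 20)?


Compute successive multiples of P until we hit O:
  1P = (23, 20)
  2P = (10, 8)
  3P = (26, 13)
  4P = (15, 13)
  5P = (2, 10)
  6P = (7, 26)
  7P = (21, 18)
  8P = (19, 15)
  ... (continuing to 35P)
  35P = O

ord(P) = 35


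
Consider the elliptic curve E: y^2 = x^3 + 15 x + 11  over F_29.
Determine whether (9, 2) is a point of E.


Check whether y^2 = x^3 + 15 x + 11 (mod 29) for (x, y) = (9, 2).
LHS: y^2 = 2^2 mod 29 = 4
RHS: x^3 + 15 x + 11 = 9^3 + 15*9 + 11 mod 29 = 5
LHS != RHS

No, not on the curve


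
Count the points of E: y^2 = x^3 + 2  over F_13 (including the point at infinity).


For each x in F_13, count y with y^2 = x^3 + 0 x + 2 mod 13:
  x = 1: RHS = 3, y in [4, 9]  -> 2 point(s)
  x = 2: RHS = 10, y in [6, 7]  -> 2 point(s)
  x = 3: RHS = 3, y in [4, 9]  -> 2 point(s)
  x = 4: RHS = 1, y in [1, 12]  -> 2 point(s)
  x = 5: RHS = 10, y in [6, 7]  -> 2 point(s)
  x = 6: RHS = 10, y in [6, 7]  -> 2 point(s)
  x = 9: RHS = 3, y in [4, 9]  -> 2 point(s)
  x = 10: RHS = 1, y in [1, 12]  -> 2 point(s)
  x = 12: RHS = 1, y in [1, 12]  -> 2 point(s)
Affine points: 18. Add the point at infinity: total = 19.

#E(F_13) = 19


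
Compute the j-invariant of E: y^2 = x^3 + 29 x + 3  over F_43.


Delta = -16(4 a^3 + 27 b^2) mod 43 = 29
-1728 * (4 a)^3 = -1728 * (4*29)^3 mod 43 = 32
j = 32 * 29^(-1) mod 43 = 10

j = 10 (mod 43)


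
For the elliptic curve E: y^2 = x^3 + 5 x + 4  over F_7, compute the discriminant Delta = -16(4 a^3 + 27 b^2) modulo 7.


4 a^3 + 27 b^2 = 4*5^3 + 27*4^2 = 500 + 432 = 932
Delta = -16 * (932) = -14912
Delta mod 7 = 5

Delta = 5 (mod 7)


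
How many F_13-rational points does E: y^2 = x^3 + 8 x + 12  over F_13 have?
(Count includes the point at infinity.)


For each x in F_13, count y with y^2 = x^3 + 8 x + 12 mod 13:
  x = 0: RHS = 12, y in [5, 8]  -> 2 point(s)
  x = 2: RHS = 10, y in [6, 7]  -> 2 point(s)
  x = 4: RHS = 4, y in [2, 11]  -> 2 point(s)
  x = 6: RHS = 3, y in [4, 9]  -> 2 point(s)
  x = 8: RHS = 3, y in [4, 9]  -> 2 point(s)
  x = 10: RHS = 0, y in [0]  -> 1 point(s)
  x = 11: RHS = 1, y in [1, 12]  -> 2 point(s)
  x = 12: RHS = 3, y in [4, 9]  -> 2 point(s)
Affine points: 15. Add the point at infinity: total = 16.

#E(F_13) = 16


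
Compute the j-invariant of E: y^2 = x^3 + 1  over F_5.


Delta = -16(4 a^3 + 27 b^2) mod 5 = 3
-1728 * (4 a)^3 = -1728 * (4*0)^3 mod 5 = 0
j = 0 * 3^(-1) mod 5 = 0

j = 0 (mod 5)


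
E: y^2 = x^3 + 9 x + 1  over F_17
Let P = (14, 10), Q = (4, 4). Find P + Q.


P != Q, so use the chord formula.
s = (y2 - y1) / (x2 - x1) = (11) / (7) mod 17 = 4
x3 = s^2 - x1 - x2 mod 17 = 4^2 - 14 - 4 = 15
y3 = s (x1 - x3) - y1 mod 17 = 4 * (14 - 15) - 10 = 3

P + Q = (15, 3)


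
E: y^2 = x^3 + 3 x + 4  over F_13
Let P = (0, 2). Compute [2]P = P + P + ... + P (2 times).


k = 2 = 10_2 (binary, LSB first: 01)
Double-and-add from P = (0, 2):
  bit 0 = 0: acc unchanged = O
  bit 1 = 1: acc = O + (3, 12) = (3, 12)

2P = (3, 12)


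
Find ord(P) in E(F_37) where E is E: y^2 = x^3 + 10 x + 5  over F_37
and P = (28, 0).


Compute successive multiples of P until we hit O:
  1P = (28, 0)
  2P = O

ord(P) = 2


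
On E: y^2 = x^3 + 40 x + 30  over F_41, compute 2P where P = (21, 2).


Doubling: s = (3 x1^2 + a) / (2 y1)
s = (3*21^2 + 40) / (2*2) mod 41 = 23
x3 = s^2 - 2 x1 mod 41 = 23^2 - 2*21 = 36
y3 = s (x1 - x3) - y1 mod 41 = 23 * (21 - 36) - 2 = 22

2P = (36, 22)


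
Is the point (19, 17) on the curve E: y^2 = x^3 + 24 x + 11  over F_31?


Check whether y^2 = x^3 + 24 x + 11 (mod 31) for (x, y) = (19, 17).
LHS: y^2 = 17^2 mod 31 = 10
RHS: x^3 + 24 x + 11 = 19^3 + 24*19 + 11 mod 31 = 10
LHS = RHS

Yes, on the curve


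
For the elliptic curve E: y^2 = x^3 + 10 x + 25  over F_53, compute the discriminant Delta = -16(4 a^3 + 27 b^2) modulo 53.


4 a^3 + 27 b^2 = 4*10^3 + 27*25^2 = 4000 + 16875 = 20875
Delta = -16 * (20875) = -334000
Delta mod 53 = 6

Delta = 6 (mod 53)


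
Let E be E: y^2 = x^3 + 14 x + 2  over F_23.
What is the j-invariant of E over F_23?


Delta = -16(4 a^3 + 27 b^2) mod 23 = 9
-1728 * (4 a)^3 = -1728 * (4*14)^3 mod 23 = 13
j = 13 * 9^(-1) mod 23 = 4

j = 4 (mod 23)


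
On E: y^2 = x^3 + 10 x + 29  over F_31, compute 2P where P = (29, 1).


Doubling: s = (3 x1^2 + a) / (2 y1)
s = (3*29^2 + 10) / (2*1) mod 31 = 11
x3 = s^2 - 2 x1 mod 31 = 11^2 - 2*29 = 1
y3 = s (x1 - x3) - y1 mod 31 = 11 * (29 - 1) - 1 = 28

2P = (1, 28)


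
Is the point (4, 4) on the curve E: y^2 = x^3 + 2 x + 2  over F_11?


Check whether y^2 = x^3 + 2 x + 2 (mod 11) for (x, y) = (4, 4).
LHS: y^2 = 4^2 mod 11 = 5
RHS: x^3 + 2 x + 2 = 4^3 + 2*4 + 2 mod 11 = 8
LHS != RHS

No, not on the curve


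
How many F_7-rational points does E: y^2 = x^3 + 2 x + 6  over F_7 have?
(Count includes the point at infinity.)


For each x in F_7, count y with y^2 = x^3 + 2 x + 6 mod 7:
  x = 1: RHS = 2, y in [3, 4]  -> 2 point(s)
  x = 2: RHS = 4, y in [2, 5]  -> 2 point(s)
  x = 3: RHS = 4, y in [2, 5]  -> 2 point(s)
  x = 4: RHS = 1, y in [1, 6]  -> 2 point(s)
  x = 5: RHS = 1, y in [1, 6]  -> 2 point(s)
Affine points: 10. Add the point at infinity: total = 11.

#E(F_7) = 11


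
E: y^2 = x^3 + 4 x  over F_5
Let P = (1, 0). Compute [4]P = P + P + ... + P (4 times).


k = 4 = 100_2 (binary, LSB first: 001)
Double-and-add from P = (1, 0):
  bit 0 = 0: acc unchanged = O
  bit 1 = 0: acc unchanged = O
  bit 2 = 1: acc = O + O = O

4P = O
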